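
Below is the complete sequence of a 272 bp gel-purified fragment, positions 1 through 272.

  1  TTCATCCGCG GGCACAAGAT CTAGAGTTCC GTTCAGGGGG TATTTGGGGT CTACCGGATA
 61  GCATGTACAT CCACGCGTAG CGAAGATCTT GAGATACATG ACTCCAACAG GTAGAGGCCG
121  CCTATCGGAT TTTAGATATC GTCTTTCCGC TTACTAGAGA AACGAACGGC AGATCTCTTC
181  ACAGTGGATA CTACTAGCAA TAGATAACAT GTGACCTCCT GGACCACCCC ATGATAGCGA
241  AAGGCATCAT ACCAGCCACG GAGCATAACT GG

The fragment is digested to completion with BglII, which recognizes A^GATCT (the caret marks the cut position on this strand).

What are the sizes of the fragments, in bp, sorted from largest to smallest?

BglII sites (AGATCT) start at positions 17, 84, 171.
BglII cuts after the first base of each site, so after positions 17, 84, 171.
Linear molecule, 3 cuts → 4 fragments:
  1–17 → 17 bp
  18–84 → 67 bp
  85–171 → 87 bp
  172–272 → 101 bp
Sorted largest to smallest: 101, 87, 67, 17 bp.

101, 87, 67, 17 bp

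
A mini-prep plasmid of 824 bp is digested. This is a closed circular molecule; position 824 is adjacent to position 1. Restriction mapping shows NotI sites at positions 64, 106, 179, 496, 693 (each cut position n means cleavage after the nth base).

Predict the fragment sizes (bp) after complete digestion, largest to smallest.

317, 197, 195, 73, 42 bp

Circular molecule, 5 cuts → 5 fragments:
  106 − 64 = 42 bp
  179 − 106 = 73 bp
  496 − 179 = 317 bp
  693 − 496 = 197 bp
  wrap: 824 − 693 + 64 = 195 bp
Sorted largest to smallest: 317, 197, 195, 73, 42 bp.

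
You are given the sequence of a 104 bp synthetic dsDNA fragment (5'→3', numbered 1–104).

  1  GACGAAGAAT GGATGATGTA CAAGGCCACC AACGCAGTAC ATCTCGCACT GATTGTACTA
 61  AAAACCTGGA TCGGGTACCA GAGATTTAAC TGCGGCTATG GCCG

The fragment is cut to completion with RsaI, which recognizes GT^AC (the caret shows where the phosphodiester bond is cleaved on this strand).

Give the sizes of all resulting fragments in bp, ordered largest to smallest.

28, 20, 19, 19, 18 bp

RsaI sites (GTAC) start at positions 18, 37, 55, 75.
RsaI cuts after base 2 of each site, so after positions 19, 38, 56, 76.
Linear molecule, 4 cuts → 5 fragments:
  1–19 → 19 bp
  20–38 → 19 bp
  39–56 → 18 bp
  57–76 → 20 bp
  77–104 → 28 bp
Sorted largest to smallest: 28, 20, 19, 19, 18 bp.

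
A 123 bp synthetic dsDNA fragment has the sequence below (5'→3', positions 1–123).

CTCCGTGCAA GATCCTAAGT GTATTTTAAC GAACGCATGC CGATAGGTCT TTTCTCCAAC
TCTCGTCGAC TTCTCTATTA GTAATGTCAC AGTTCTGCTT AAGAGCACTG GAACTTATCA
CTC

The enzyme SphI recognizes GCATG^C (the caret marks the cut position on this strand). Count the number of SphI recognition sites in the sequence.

GCATGC occurs starting at position 35.
SphI cuts at 1 site.

1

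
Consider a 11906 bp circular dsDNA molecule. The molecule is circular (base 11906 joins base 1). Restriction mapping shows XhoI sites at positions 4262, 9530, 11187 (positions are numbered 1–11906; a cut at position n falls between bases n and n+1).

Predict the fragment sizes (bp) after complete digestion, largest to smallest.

5268, 4981, 1657 bp

Circular molecule, 3 cuts → 3 fragments:
  9530 − 4262 = 5268 bp
  11187 − 9530 = 1657 bp
  wrap: 11906 − 11187 + 4262 = 4981 bp
Sorted largest to smallest: 5268, 4981, 1657 bp.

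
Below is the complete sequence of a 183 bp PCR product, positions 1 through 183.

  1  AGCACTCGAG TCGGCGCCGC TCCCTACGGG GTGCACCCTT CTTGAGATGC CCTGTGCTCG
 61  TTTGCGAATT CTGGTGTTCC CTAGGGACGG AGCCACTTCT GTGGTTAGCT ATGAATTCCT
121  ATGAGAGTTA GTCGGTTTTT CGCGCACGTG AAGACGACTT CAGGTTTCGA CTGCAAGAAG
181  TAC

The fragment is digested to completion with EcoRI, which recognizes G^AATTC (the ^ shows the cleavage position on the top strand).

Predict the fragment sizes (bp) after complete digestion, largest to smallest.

70, 66, 47 bp

EcoRI sites (GAATTC) start at positions 66, 113.
EcoRI cuts after the first base of each site, so after positions 66, 113.
Linear molecule, 2 cuts → 3 fragments:
  1–66 → 66 bp
  67–113 → 47 bp
  114–183 → 70 bp
Sorted largest to smallest: 70, 66, 47 bp.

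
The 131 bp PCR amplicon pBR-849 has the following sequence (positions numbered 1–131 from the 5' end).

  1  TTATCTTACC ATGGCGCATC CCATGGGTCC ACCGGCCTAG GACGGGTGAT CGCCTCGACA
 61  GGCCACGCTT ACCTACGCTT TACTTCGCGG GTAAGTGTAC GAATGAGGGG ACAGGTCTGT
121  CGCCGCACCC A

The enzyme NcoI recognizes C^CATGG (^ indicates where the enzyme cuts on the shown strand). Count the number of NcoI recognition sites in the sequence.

2

CCATGG occurs starting at positions 9, 21.
NcoI cuts at 2 sites.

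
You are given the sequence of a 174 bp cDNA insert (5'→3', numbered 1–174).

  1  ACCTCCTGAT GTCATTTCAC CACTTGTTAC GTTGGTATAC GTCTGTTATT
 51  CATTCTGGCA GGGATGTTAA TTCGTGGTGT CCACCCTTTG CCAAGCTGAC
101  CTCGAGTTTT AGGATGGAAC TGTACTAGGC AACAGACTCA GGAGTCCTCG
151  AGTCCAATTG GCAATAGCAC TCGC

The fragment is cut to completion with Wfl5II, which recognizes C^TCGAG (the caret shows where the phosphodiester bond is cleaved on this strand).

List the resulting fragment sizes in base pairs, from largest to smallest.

Wfl5II sites (CTCGAG) start at positions 101, 147.
Wfl5II cuts after the first base of each site, so after positions 101, 147.
Linear molecule, 2 cuts → 3 fragments:
  1–101 → 101 bp
  102–147 → 46 bp
  148–174 → 27 bp
Sorted largest to smallest: 101, 46, 27 bp.

101, 46, 27 bp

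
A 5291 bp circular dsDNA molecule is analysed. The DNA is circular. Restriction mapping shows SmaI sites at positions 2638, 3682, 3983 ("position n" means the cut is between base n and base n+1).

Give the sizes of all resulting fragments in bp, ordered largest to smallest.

Circular molecule, 3 cuts → 3 fragments:
  3682 − 2638 = 1044 bp
  3983 − 3682 = 301 bp
  wrap: 5291 − 3983 + 2638 = 3946 bp
Sorted largest to smallest: 3946, 1044, 301 bp.

3946, 1044, 301 bp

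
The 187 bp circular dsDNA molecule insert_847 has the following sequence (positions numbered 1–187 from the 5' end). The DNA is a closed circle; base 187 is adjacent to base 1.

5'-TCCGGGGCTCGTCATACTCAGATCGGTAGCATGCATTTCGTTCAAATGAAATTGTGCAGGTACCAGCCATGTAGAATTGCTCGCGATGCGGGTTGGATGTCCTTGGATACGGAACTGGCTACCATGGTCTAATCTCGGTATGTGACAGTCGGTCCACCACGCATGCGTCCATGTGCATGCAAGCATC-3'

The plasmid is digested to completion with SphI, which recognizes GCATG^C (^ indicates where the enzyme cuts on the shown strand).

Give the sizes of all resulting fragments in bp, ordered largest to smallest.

132, 41, 14 bp

SphI sites (GCATGC) start at positions 29, 161, 175.
SphI cuts after base 5 of each site (before the last base), so after positions 33, 165, 179.
Circular molecule, 3 cuts → 3 fragments:
  34–165 → 132 bp
  166–179 → 14 bp
  180–187 then 1–33 → 8 + 33 = 41 bp
Sorted largest to smallest: 132, 41, 14 bp.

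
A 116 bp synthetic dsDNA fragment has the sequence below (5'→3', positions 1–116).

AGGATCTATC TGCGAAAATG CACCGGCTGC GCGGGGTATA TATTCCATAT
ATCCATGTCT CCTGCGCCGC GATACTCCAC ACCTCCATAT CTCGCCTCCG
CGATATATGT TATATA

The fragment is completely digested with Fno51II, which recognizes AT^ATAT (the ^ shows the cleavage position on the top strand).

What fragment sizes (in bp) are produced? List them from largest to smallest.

56, 39, 12, 9 bp

Fno51II sites (ATATAT) start at positions 38, 47, 103.
Fno51II cuts after base 2 of each site, so after positions 39, 48, 104.
Linear molecule, 3 cuts → 4 fragments:
  1–39 → 39 bp
  40–48 → 9 bp
  49–104 → 56 bp
  105–116 → 12 bp
Sorted largest to smallest: 56, 39, 12, 9 bp.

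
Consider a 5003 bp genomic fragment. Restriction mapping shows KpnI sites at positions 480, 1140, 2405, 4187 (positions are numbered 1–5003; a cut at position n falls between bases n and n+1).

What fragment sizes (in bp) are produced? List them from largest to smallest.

Linear molecule, 4 cuts → 5 fragments:
  480 − 0 = 480 bp
  1140 − 480 = 660 bp
  2405 − 1140 = 1265 bp
  4187 − 2405 = 1782 bp
  5003 − 4187 = 816 bp
Sorted largest to smallest: 1782, 1265, 816, 660, 480 bp.

1782, 1265, 816, 660, 480 bp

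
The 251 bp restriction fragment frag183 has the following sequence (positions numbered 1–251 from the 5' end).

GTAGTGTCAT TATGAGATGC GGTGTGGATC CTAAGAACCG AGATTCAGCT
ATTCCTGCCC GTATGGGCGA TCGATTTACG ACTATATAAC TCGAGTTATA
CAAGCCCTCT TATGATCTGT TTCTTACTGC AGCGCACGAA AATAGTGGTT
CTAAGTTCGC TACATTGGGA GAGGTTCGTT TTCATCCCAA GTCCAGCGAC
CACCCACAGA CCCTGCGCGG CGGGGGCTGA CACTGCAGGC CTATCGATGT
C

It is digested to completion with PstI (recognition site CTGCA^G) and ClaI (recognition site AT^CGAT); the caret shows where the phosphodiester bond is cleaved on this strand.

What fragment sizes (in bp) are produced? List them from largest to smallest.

PstI sites (CTGCAG) start at positions 127, 233.
PstI cuts after base 5 of each site (before the last base), so after positions 131, 237.
ClaI sites (ATCGAT) start at positions 70, 243.
ClaI cuts after base 2 of each site, so after positions 71, 244.
Combined cut positions: 71, 131, 237, 244.
Linear molecule, 4 cuts → 5 fragments:
  1–71 → 71 bp
  72–131 → 60 bp
  132–237 → 106 bp
  238–244 → 7 bp
  245–251 → 7 bp
Sorted largest to smallest: 106, 71, 60, 7, 7 bp.

106, 71, 60, 7, 7 bp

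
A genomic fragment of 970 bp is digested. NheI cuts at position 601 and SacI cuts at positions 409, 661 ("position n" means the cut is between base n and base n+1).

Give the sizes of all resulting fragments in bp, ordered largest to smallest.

Combined cut positions (sorted): 409, 601, 661.
Linear molecule, 3 cuts → 4 fragments:
  409 − 0 = 409 bp
  601 − 409 = 192 bp
  661 − 601 = 60 bp
  970 − 661 = 309 bp
Sorted largest to smallest: 409, 309, 192, 60 bp.

409, 309, 192, 60 bp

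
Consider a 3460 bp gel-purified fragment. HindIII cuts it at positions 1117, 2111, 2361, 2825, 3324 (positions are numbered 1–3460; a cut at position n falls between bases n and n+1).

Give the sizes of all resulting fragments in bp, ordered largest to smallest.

Linear molecule, 5 cuts → 6 fragments:
  1117 − 0 = 1117 bp
  2111 − 1117 = 994 bp
  2361 − 2111 = 250 bp
  2825 − 2361 = 464 bp
  3324 − 2825 = 499 bp
  3460 − 3324 = 136 bp
Sorted largest to smallest: 1117, 994, 499, 464, 250, 136 bp.

1117, 994, 499, 464, 250, 136 bp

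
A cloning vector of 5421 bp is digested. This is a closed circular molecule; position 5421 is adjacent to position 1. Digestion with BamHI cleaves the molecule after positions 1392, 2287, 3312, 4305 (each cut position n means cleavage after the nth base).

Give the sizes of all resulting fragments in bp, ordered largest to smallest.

2508, 1025, 993, 895 bp

Circular molecule, 4 cuts → 4 fragments:
  2287 − 1392 = 895 bp
  3312 − 2287 = 1025 bp
  4305 − 3312 = 993 bp
  wrap: 5421 − 4305 + 1392 = 2508 bp
Sorted largest to smallest: 2508, 1025, 993, 895 bp.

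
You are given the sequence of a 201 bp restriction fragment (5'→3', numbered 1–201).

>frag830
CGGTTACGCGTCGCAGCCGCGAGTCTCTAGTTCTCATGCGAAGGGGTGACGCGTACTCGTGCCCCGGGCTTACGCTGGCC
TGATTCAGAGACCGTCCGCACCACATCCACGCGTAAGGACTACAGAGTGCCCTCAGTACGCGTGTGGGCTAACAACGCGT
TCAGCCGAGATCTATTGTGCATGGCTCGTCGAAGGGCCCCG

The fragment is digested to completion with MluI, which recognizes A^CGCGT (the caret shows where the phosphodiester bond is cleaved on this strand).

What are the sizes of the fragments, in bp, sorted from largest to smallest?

60, 46, 43, 29, 17, 6 bp

MluI sites (ACGCGT) start at positions 6, 49, 109, 138, 155.
MluI cuts after the first base of each site, so after positions 6, 49, 109, 138, 155.
Linear molecule, 5 cuts → 6 fragments:
  1–6 → 6 bp
  7–49 → 43 bp
  50–109 → 60 bp
  110–138 → 29 bp
  139–155 → 17 bp
  156–201 → 46 bp
Sorted largest to smallest: 60, 46, 43, 29, 17, 6 bp.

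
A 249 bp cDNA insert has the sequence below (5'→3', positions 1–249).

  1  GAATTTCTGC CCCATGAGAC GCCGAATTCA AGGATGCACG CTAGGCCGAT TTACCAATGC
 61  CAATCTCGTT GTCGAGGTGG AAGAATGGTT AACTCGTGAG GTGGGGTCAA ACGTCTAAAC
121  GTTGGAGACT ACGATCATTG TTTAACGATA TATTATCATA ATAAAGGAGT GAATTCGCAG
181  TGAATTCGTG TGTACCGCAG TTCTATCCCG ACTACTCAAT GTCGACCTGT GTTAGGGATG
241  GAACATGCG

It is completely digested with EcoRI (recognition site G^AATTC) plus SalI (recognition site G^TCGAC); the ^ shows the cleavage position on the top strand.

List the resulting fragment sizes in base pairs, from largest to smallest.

EcoRI sites (GAATTC) start at positions 24, 171, 182.
EcoRI cuts after the first base of each site, so after positions 24, 171, 182.
The SalI site (GTCGAC) starts at position 221.
SalI cuts after the first base of each site, so after position 221.
Combined cut positions: 24, 171, 182, 221.
Linear molecule, 4 cuts → 5 fragments:
  1–24 → 24 bp
  25–171 → 147 bp
  172–182 → 11 bp
  183–221 → 39 bp
  222–249 → 28 bp
Sorted largest to smallest: 147, 39, 28, 24, 11 bp.

147, 39, 28, 24, 11 bp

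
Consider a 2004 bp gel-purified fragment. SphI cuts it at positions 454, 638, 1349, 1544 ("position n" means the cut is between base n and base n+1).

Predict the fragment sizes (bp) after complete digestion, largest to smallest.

Linear molecule, 4 cuts → 5 fragments:
  454 − 0 = 454 bp
  638 − 454 = 184 bp
  1349 − 638 = 711 bp
  1544 − 1349 = 195 bp
  2004 − 1544 = 460 bp
Sorted largest to smallest: 711, 460, 454, 195, 184 bp.

711, 460, 454, 195, 184 bp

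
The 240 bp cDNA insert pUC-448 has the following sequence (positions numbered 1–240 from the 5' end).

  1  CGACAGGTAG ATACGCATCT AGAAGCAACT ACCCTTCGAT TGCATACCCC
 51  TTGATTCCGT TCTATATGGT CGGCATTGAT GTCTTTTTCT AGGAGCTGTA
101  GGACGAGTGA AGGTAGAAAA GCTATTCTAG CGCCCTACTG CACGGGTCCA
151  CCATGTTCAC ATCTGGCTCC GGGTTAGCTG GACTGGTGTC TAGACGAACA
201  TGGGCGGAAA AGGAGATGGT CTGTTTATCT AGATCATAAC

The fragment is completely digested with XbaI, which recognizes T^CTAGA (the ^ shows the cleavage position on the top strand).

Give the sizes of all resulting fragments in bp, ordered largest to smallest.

171, 39, 18, 12 bp

XbaI sites (TCTAGA) start at positions 18, 189, 228.
XbaI cuts after the first base of each site, so after positions 18, 189, 228.
Linear molecule, 3 cuts → 4 fragments:
  1–18 → 18 bp
  19–189 → 171 bp
  190–228 → 39 bp
  229–240 → 12 bp
Sorted largest to smallest: 171, 39, 18, 12 bp.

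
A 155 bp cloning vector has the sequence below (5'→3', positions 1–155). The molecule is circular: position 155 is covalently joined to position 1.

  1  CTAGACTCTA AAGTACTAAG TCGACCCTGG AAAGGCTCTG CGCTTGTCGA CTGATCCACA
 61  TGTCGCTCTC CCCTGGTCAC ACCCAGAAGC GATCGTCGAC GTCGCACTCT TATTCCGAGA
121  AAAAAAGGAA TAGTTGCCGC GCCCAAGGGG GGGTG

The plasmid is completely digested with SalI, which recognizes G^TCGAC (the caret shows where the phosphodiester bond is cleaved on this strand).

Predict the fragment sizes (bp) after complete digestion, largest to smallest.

SalI sites (GTCGAC) start at positions 20, 46, 95.
SalI cuts after the first base of each site, so after positions 20, 46, 95.
Circular molecule, 3 cuts → 3 fragments:
  21–46 → 26 bp
  47–95 → 49 bp
  96–155 then 1–20 → 60 + 20 = 80 bp
Sorted largest to smallest: 80, 49, 26 bp.

80, 49, 26 bp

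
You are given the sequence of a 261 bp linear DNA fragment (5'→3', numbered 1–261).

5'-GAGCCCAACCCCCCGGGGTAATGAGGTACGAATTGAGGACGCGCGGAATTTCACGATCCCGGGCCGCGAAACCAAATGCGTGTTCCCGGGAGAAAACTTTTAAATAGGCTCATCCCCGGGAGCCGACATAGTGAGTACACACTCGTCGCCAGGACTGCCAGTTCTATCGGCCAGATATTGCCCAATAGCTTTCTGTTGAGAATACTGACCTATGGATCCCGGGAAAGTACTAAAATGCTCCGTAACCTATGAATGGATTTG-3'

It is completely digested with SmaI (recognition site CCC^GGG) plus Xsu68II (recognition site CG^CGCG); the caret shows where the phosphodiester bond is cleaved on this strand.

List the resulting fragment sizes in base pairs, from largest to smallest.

103, 41, 30, 27, 27, 19, 14 bp

SmaI sites (CCCGGG) start at positions 12, 58, 85, 115, 218.
SmaI cuts after base 3 of each site, so after positions 14, 60, 87, 117, 220.
The Xsu68II site (CGCGCG) starts at position 40.
Xsu68II cuts after base 2 of each site, so after position 41.
Combined cut positions: 14, 41, 60, 87, 117, 220.
Linear molecule, 6 cuts → 7 fragments:
  1–14 → 14 bp
  15–41 → 27 bp
  42–60 → 19 bp
  61–87 → 27 bp
  88–117 → 30 bp
  118–220 → 103 bp
  221–261 → 41 bp
Sorted largest to smallest: 103, 41, 30, 27, 27, 19, 14 bp.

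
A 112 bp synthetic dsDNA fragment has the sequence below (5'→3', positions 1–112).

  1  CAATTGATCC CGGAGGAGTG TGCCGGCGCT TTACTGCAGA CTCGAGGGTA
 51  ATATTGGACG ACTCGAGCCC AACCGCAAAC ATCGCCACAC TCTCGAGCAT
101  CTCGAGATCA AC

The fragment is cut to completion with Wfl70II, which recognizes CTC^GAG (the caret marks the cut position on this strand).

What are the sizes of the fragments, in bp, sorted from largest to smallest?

43, 30, 21, 9, 9 bp

Wfl70II sites (CTCGAG) start at positions 41, 62, 92, 101.
Wfl70II cuts after base 3 of each site, so after positions 43, 64, 94, 103.
Linear molecule, 4 cuts → 5 fragments:
  1–43 → 43 bp
  44–64 → 21 bp
  65–94 → 30 bp
  95–103 → 9 bp
  104–112 → 9 bp
Sorted largest to smallest: 43, 30, 21, 9, 9 bp.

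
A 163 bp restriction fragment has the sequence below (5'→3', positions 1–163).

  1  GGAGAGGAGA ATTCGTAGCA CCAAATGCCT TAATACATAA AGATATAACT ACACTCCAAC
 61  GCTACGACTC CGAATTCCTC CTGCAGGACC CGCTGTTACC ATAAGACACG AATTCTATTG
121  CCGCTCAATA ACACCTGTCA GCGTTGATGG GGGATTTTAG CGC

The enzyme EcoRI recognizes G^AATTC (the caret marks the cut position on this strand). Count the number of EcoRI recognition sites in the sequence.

3

GAATTC occurs starting at positions 9, 72, 110.
EcoRI cuts at 3 sites.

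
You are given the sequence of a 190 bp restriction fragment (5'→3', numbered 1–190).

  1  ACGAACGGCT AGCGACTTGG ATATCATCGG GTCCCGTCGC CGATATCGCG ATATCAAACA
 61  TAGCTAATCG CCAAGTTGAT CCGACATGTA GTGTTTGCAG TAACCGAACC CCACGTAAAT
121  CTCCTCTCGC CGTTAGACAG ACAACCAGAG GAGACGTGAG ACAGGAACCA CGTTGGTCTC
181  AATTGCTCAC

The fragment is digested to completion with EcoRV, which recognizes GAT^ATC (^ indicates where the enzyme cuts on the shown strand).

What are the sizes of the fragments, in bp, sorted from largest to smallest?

138, 22, 22, 8 bp

EcoRV sites (GATATC) start at positions 20, 42, 50.
EcoRV cuts after base 3 of each site, so after positions 22, 44, 52.
Linear molecule, 3 cuts → 4 fragments:
  1–22 → 22 bp
  23–44 → 22 bp
  45–52 → 8 bp
  53–190 → 138 bp
Sorted largest to smallest: 138, 22, 22, 8 bp.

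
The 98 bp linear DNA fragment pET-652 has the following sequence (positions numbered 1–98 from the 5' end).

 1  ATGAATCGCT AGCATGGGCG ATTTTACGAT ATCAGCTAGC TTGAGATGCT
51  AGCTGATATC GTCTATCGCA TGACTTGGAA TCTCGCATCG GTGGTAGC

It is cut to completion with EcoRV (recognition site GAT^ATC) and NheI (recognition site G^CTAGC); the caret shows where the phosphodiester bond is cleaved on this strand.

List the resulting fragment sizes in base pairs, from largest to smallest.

EcoRV sites (GATATC) start at positions 28, 55.
EcoRV cuts after base 3 of each site, so after positions 30, 57.
NheI sites (GCTAGC) start at positions 8, 35, 48.
NheI cuts after the first base of each site, so after positions 8, 35, 48.
Combined cut positions: 8, 30, 35, 48, 57.
Linear molecule, 5 cuts → 6 fragments:
  1–8 → 8 bp
  9–30 → 22 bp
  31–35 → 5 bp
  36–48 → 13 bp
  49–57 → 9 bp
  58–98 → 41 bp
Sorted largest to smallest: 41, 22, 13, 9, 8, 5 bp.

41, 22, 13, 9, 8, 5 bp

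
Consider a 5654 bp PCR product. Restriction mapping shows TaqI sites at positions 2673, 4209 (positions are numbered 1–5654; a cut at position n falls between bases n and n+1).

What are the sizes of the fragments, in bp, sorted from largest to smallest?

Linear molecule, 2 cuts → 3 fragments:
  2673 − 0 = 2673 bp
  4209 − 2673 = 1536 bp
  5654 − 4209 = 1445 bp
Sorted largest to smallest: 2673, 1536, 1445 bp.

2673, 1536, 1445 bp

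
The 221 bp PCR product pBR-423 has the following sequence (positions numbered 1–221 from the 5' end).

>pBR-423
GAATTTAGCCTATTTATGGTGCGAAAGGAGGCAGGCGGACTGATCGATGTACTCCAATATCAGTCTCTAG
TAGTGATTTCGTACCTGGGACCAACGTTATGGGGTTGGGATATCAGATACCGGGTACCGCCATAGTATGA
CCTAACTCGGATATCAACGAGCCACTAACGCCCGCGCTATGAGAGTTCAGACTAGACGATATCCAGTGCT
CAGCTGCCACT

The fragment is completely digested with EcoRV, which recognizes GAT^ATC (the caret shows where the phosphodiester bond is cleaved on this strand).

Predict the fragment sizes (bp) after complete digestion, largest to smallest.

EcoRV sites (GATATC) start at positions 109, 150, 198.
EcoRV cuts after base 3 of each site, so after positions 111, 152, 200.
Linear molecule, 3 cuts → 4 fragments:
  1–111 → 111 bp
  112–152 → 41 bp
  153–200 → 48 bp
  201–221 → 21 bp
Sorted largest to smallest: 111, 48, 41, 21 bp.

111, 48, 41, 21 bp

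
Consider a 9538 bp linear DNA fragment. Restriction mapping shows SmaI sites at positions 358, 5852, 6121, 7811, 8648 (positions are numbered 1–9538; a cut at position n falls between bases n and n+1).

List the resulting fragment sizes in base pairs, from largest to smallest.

Linear molecule, 5 cuts → 6 fragments:
  358 − 0 = 358 bp
  5852 − 358 = 5494 bp
  6121 − 5852 = 269 bp
  7811 − 6121 = 1690 bp
  8648 − 7811 = 837 bp
  9538 − 8648 = 890 bp
Sorted largest to smallest: 5494, 1690, 890, 837, 358, 269 bp.

5494, 1690, 890, 837, 358, 269 bp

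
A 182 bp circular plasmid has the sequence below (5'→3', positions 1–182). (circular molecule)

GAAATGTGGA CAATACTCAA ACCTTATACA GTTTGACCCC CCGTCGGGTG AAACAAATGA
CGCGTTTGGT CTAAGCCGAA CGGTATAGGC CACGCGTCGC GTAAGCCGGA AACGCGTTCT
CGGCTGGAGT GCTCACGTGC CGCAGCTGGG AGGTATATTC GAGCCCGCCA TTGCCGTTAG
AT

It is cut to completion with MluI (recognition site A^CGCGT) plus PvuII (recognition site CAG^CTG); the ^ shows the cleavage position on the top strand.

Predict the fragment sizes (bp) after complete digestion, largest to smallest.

MluI sites (ACGCGT) start at positions 60, 92, 112.
MluI cuts after the first base of each site, so after positions 60, 92, 112.
The PvuII site (CAGCTG) starts at position 143.
PvuII cuts after base 3 of each site, so after position 145.
Combined cut positions: 60, 92, 112, 145.
Circular molecule, 4 cuts → 4 fragments:
  61–92 → 32 bp
  93–112 → 20 bp
  113–145 → 33 bp
  146–182 then 1–60 → 37 + 60 = 97 bp
Sorted largest to smallest: 97, 33, 32, 20 bp.

97, 33, 32, 20 bp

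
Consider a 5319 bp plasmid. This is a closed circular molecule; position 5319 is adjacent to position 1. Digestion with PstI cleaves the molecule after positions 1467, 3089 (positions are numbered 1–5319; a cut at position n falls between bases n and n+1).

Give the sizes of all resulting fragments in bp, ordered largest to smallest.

Circular molecule, 2 cuts → 2 fragments:
  3089 − 1467 = 1622 bp
  wrap: 5319 − 3089 + 1467 = 3697 bp
Sorted largest to smallest: 3697, 1622 bp.

3697, 1622 bp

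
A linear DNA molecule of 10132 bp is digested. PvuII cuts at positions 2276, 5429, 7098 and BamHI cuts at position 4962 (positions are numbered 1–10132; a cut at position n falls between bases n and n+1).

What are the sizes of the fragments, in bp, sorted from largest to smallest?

Combined cut positions (sorted): 2276, 4962, 5429, 7098.
Linear molecule, 4 cuts → 5 fragments:
  2276 − 0 = 2276 bp
  4962 − 2276 = 2686 bp
  5429 − 4962 = 467 bp
  7098 − 5429 = 1669 bp
  10132 − 7098 = 3034 bp
Sorted largest to smallest: 3034, 2686, 2276, 1669, 467 bp.

3034, 2686, 2276, 1669, 467 bp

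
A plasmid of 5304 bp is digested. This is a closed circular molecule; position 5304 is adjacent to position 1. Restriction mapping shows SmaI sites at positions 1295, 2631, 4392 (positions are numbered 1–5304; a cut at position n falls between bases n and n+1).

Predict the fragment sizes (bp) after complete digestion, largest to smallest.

2207, 1761, 1336 bp

Circular molecule, 3 cuts → 3 fragments:
  2631 − 1295 = 1336 bp
  4392 − 2631 = 1761 bp
  wrap: 5304 − 4392 + 1295 = 2207 bp
Sorted largest to smallest: 2207, 1761, 1336 bp.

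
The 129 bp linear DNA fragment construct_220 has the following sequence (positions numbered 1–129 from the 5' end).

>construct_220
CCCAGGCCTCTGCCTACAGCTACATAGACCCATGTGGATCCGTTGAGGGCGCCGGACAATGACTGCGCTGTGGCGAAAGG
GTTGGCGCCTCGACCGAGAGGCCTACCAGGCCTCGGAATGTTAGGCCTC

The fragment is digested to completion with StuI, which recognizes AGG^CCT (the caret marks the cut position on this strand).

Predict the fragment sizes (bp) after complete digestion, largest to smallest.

StuI sites (AGGCCT) start at positions 4, 99, 108, 123.
StuI cuts after base 3 of each site, so after positions 6, 101, 110, 125.
Linear molecule, 4 cuts → 5 fragments:
  1–6 → 6 bp
  7–101 → 95 bp
  102–110 → 9 bp
  111–125 → 15 bp
  126–129 → 4 bp
Sorted largest to smallest: 95, 15, 9, 6, 4 bp.

95, 15, 9, 6, 4 bp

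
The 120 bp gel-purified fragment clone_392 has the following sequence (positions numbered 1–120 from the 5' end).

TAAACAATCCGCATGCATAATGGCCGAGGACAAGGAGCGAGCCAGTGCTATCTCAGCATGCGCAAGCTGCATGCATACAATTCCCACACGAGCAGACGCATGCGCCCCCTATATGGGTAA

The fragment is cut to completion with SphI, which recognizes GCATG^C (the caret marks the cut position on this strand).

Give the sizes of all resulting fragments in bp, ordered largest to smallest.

45, 29, 18, 15, 13 bp

SphI sites (GCATGC) start at positions 11, 56, 69, 98.
SphI cuts after base 5 of each site (before the last base), so after positions 15, 60, 73, 102.
Linear molecule, 4 cuts → 5 fragments:
  1–15 → 15 bp
  16–60 → 45 bp
  61–73 → 13 bp
  74–102 → 29 bp
  103–120 → 18 bp
Sorted largest to smallest: 45, 29, 18, 15, 13 bp.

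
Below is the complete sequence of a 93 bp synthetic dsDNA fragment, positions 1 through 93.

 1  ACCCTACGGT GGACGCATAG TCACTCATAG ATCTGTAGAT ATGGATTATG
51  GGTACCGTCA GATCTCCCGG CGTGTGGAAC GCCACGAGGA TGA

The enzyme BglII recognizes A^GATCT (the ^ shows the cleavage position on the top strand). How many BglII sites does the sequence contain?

AGATCT occurs starting at positions 29, 60.
BglII cuts at 2 sites.

2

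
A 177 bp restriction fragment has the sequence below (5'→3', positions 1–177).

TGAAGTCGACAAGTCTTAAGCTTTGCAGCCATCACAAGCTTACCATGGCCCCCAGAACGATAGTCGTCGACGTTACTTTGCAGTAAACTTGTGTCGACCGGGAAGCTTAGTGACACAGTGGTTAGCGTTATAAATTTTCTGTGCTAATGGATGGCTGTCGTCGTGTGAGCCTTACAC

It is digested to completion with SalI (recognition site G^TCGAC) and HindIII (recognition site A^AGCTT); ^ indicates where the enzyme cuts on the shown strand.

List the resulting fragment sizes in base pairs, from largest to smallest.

SalI sites (GTCGAC) start at positions 5, 66, 93.
SalI cuts after the first base of each site, so after positions 5, 66, 93.
HindIII sites (AAGCTT) start at positions 18, 36, 103.
HindIII cuts after the first base of each site, so after positions 18, 36, 103.
Combined cut positions: 5, 18, 36, 66, 93, 103.
Linear molecule, 6 cuts → 7 fragments:
  1–5 → 5 bp
  6–18 → 13 bp
  19–36 → 18 bp
  37–66 → 30 bp
  67–93 → 27 bp
  94–103 → 10 bp
  104–177 → 74 bp
Sorted largest to smallest: 74, 30, 27, 18, 13, 10, 5 bp.

74, 30, 27, 18, 13, 10, 5 bp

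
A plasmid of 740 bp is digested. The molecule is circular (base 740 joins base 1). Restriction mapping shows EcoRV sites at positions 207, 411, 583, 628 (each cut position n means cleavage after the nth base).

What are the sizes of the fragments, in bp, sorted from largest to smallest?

Circular molecule, 4 cuts → 4 fragments:
  411 − 207 = 204 bp
  583 − 411 = 172 bp
  628 − 583 = 45 bp
  wrap: 740 − 628 + 207 = 319 bp
Sorted largest to smallest: 319, 204, 172, 45 bp.

319, 204, 172, 45 bp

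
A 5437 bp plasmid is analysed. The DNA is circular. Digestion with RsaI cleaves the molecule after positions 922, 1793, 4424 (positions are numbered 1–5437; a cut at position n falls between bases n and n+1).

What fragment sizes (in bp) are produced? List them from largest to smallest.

Circular molecule, 3 cuts → 3 fragments:
  1793 − 922 = 871 bp
  4424 − 1793 = 2631 bp
  wrap: 5437 − 4424 + 922 = 1935 bp
Sorted largest to smallest: 2631, 1935, 871 bp.

2631, 1935, 871 bp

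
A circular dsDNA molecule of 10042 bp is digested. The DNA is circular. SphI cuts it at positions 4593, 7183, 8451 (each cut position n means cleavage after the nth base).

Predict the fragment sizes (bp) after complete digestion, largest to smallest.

6184, 2590, 1268 bp

Circular molecule, 3 cuts → 3 fragments:
  7183 − 4593 = 2590 bp
  8451 − 7183 = 1268 bp
  wrap: 10042 − 8451 + 4593 = 6184 bp
Sorted largest to smallest: 6184, 2590, 1268 bp.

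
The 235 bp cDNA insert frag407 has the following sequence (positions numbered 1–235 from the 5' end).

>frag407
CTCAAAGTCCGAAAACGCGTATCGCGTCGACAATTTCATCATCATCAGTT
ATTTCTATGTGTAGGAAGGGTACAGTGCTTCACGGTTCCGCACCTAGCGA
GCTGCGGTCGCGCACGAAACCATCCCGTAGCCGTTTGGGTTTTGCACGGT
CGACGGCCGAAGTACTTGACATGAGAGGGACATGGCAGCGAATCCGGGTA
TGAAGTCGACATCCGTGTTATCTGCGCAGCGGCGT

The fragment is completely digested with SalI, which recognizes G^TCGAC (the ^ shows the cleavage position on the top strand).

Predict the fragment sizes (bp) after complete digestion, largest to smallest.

123, 56, 30, 26 bp

SalI sites (GTCGAC) start at positions 26, 149, 205.
SalI cuts after the first base of each site, so after positions 26, 149, 205.
Linear molecule, 3 cuts → 4 fragments:
  1–26 → 26 bp
  27–149 → 123 bp
  150–205 → 56 bp
  206–235 → 30 bp
Sorted largest to smallest: 123, 56, 30, 26 bp.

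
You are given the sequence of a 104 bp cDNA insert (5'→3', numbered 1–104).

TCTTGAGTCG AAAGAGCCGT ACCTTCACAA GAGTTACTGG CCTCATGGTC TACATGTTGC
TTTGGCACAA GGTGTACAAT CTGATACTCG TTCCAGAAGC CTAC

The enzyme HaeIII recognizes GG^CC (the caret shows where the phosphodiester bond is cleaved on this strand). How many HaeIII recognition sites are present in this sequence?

1

GGCC occurs starting at position 39.
HaeIII cuts at 1 site.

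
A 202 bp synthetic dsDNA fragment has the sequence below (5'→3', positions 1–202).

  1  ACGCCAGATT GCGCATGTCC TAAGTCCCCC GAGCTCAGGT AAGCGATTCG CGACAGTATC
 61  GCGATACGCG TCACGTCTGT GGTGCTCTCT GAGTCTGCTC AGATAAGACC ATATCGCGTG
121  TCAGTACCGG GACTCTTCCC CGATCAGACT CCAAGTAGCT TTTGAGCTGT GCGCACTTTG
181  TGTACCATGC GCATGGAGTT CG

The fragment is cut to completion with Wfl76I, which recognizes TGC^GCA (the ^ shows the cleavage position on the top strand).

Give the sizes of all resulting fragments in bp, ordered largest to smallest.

Wfl76I sites (TGCGCA) start at positions 10, 170, 188.
Wfl76I cuts after base 3 of each site, so after positions 12, 172, 190.
Linear molecule, 3 cuts → 4 fragments:
  1–12 → 12 bp
  13–172 → 160 bp
  173–190 → 18 bp
  191–202 → 12 bp
Sorted largest to smallest: 160, 18, 12, 12 bp.

160, 18, 12, 12 bp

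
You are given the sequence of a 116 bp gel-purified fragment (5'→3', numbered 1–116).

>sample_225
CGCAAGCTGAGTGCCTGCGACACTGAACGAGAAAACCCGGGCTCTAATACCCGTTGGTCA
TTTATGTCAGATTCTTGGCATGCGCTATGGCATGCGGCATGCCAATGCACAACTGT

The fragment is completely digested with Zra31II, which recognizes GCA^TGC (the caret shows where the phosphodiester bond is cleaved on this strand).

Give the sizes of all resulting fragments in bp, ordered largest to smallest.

80, 17, 12, 7 bp

Zra31II sites (GCATGC) start at positions 78, 90, 97.
Zra31II cuts after base 3 of each site, so after positions 80, 92, 99.
Linear molecule, 3 cuts → 4 fragments:
  1–80 → 80 bp
  81–92 → 12 bp
  93–99 → 7 bp
  100–116 → 17 bp
Sorted largest to smallest: 80, 17, 12, 7 bp.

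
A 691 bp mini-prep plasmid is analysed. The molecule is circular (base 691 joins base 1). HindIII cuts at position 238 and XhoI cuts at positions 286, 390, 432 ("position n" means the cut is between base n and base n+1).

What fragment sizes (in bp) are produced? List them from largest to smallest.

Combined cut positions (sorted): 238, 286, 390, 432.
Circular molecule, 4 cuts → 4 fragments:
  286 − 238 = 48 bp
  390 − 286 = 104 bp
  432 − 390 = 42 bp
  wrap: 691 − 432 + 238 = 497 bp
Sorted largest to smallest: 497, 104, 48, 42 bp.

497, 104, 48, 42 bp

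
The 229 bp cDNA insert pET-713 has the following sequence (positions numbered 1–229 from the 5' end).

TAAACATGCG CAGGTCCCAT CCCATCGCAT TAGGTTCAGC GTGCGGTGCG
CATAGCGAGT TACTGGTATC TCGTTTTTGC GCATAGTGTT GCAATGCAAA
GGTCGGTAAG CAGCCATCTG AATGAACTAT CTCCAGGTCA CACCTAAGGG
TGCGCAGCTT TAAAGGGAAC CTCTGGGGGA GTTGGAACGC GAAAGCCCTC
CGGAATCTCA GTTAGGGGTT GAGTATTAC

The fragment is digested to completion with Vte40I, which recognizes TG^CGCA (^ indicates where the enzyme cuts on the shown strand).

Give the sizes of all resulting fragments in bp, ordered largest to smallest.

Vte40I sites (TGCGCA) start at positions 7, 47, 78, 151.
Vte40I cuts after base 2 of each site, so after positions 8, 48, 79, 152.
Linear molecule, 4 cuts → 5 fragments:
  1–8 → 8 bp
  9–48 → 40 bp
  49–79 → 31 bp
  80–152 → 73 bp
  153–229 → 77 bp
Sorted largest to smallest: 77, 73, 40, 31, 8 bp.

77, 73, 40, 31, 8 bp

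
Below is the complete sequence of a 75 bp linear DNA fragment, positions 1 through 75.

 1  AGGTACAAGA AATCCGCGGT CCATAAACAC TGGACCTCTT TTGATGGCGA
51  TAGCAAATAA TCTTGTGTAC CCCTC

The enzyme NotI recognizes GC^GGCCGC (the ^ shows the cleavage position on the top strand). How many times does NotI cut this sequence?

0

No occurrence of GCGGCCGC is present in the sequence.
NotI does not cut: 0 sites.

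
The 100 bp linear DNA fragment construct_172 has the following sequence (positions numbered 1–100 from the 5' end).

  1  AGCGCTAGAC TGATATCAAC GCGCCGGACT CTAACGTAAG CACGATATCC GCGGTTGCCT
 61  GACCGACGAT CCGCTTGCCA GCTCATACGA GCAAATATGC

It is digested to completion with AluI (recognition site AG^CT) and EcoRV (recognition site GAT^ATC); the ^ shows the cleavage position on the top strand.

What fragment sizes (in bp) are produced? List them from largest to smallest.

The AluI site (AGCT) starts at position 80.
AluI cuts after base 2 of each site, so after position 81.
EcoRV sites (GATATC) start at positions 12, 44.
EcoRV cuts after base 3 of each site, so after positions 14, 46.
Combined cut positions: 14, 46, 81.
Linear molecule, 3 cuts → 4 fragments:
  1–14 → 14 bp
  15–46 → 32 bp
  47–81 → 35 bp
  82–100 → 19 bp
Sorted largest to smallest: 35, 32, 19, 14 bp.

35, 32, 19, 14 bp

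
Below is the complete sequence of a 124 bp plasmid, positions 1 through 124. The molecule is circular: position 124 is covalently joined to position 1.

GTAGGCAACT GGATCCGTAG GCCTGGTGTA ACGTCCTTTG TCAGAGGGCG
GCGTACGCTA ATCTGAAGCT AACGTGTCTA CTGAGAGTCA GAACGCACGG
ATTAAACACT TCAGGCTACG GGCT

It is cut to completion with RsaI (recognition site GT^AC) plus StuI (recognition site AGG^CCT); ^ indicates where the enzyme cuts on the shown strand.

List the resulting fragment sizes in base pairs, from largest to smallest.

The RsaI site (GTAC) starts at position 53.
RsaI cuts after base 2 of each site, so after position 54.
The StuI site (AGGCCT) starts at position 19.
StuI cuts after base 3 of each site, so after position 21.
Combined cut positions: 21, 54.
Circular molecule, 2 cuts → 2 fragments:
  22–54 → 33 bp
  55–124 then 1–21 → 70 + 21 = 91 bp
Sorted largest to smallest: 91, 33 bp.

91, 33 bp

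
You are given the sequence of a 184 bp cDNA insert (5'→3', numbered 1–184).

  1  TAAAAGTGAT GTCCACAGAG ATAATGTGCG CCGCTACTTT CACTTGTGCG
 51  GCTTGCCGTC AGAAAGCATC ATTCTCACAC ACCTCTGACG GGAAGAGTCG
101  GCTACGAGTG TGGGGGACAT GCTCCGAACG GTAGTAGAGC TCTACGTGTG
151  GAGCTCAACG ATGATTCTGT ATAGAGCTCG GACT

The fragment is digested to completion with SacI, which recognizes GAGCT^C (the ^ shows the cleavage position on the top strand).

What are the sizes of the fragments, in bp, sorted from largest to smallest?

141, 23, 14, 6 bp

SacI sites (GAGCTC) start at positions 137, 151, 174.
SacI cuts after base 5 of each site (before the last base), so after positions 141, 155, 178.
Linear molecule, 3 cuts → 4 fragments:
  1–141 → 141 bp
  142–155 → 14 bp
  156–178 → 23 bp
  179–184 → 6 bp
Sorted largest to smallest: 141, 23, 14, 6 bp.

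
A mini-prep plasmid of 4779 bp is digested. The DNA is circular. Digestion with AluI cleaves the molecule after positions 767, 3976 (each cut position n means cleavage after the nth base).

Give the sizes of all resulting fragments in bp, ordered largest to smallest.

Circular molecule, 2 cuts → 2 fragments:
  3976 − 767 = 3209 bp
  wrap: 4779 − 3976 + 767 = 1570 bp
Sorted largest to smallest: 3209, 1570 bp.

3209, 1570 bp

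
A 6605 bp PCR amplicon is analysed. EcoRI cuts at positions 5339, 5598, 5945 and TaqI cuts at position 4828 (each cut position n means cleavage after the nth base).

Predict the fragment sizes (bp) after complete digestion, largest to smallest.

Combined cut positions (sorted): 4828, 5339, 5598, 5945.
Linear molecule, 4 cuts → 5 fragments:
  4828 − 0 = 4828 bp
  5339 − 4828 = 511 bp
  5598 − 5339 = 259 bp
  5945 − 5598 = 347 bp
  6605 − 5945 = 660 bp
Sorted largest to smallest: 4828, 660, 511, 347, 259 bp.

4828, 660, 511, 347, 259 bp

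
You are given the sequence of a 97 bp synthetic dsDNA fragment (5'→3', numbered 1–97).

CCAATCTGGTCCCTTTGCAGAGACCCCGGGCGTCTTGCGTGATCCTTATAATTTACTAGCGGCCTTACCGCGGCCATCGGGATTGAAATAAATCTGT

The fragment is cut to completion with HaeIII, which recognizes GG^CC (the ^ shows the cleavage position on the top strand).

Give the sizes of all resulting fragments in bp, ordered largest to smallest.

62, 24, 11 bp

HaeIII sites (GGCC) start at positions 61, 72.
HaeIII cuts after base 2 of each site, so after positions 62, 73.
Linear molecule, 2 cuts → 3 fragments:
  1–62 → 62 bp
  63–73 → 11 bp
  74–97 → 24 bp
Sorted largest to smallest: 62, 24, 11 bp.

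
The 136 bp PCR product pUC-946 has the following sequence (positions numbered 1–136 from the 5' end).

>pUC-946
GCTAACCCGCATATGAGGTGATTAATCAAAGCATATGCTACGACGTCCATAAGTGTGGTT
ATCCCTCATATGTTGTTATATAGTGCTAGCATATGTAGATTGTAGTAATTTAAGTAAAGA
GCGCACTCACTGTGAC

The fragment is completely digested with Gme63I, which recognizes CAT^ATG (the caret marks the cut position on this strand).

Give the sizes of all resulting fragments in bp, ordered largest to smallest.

Gme63I sites (CATATG) start at positions 10, 32, 67, 90.
Gme63I cuts after base 3 of each site, so after positions 12, 34, 69, 92.
Linear molecule, 4 cuts → 5 fragments:
  1–12 → 12 bp
  13–34 → 22 bp
  35–69 → 35 bp
  70–92 → 23 bp
  93–136 → 44 bp
Sorted largest to smallest: 44, 35, 23, 22, 12 bp.

44, 35, 23, 22, 12 bp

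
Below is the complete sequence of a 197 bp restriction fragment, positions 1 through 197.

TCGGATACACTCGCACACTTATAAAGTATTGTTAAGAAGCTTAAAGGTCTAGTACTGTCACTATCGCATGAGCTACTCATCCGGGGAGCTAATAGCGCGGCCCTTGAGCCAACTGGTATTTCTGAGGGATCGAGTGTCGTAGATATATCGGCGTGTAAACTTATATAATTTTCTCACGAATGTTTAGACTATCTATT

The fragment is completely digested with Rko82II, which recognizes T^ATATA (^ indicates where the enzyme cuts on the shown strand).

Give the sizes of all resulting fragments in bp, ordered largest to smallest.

162, 35 bp

The Rko82II site (TATATA) starts at position 162.
Rko82II cuts after the first base of each site, so after position 162.
Linear molecule, 1 cut → 2 fragments:
  1–162 → 162 bp
  163–197 → 35 bp
Sorted largest to smallest: 162, 35 bp.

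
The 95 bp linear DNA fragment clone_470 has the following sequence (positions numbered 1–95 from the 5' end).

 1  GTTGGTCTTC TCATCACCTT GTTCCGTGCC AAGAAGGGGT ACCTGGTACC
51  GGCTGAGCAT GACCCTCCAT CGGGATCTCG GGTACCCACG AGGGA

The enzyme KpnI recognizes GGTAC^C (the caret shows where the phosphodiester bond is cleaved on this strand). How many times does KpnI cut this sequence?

3

GGTACC occurs starting at positions 38, 45, 81.
KpnI cuts at 3 sites.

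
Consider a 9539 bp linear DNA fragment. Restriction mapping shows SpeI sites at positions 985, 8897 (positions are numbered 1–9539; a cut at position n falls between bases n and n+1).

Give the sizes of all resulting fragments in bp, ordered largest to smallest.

Linear molecule, 2 cuts → 3 fragments:
  985 − 0 = 985 bp
  8897 − 985 = 7912 bp
  9539 − 8897 = 642 bp
Sorted largest to smallest: 7912, 985, 642 bp.

7912, 985, 642 bp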